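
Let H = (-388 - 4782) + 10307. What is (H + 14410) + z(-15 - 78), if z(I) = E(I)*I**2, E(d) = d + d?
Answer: -1589167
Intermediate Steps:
E(d) = 2*d
z(I) = 2*I**3 (z(I) = (2*I)*I**2 = 2*I**3)
H = 5137 (H = -5170 + 10307 = 5137)
(H + 14410) + z(-15 - 78) = (5137 + 14410) + 2*(-15 - 78)**3 = 19547 + 2*(-93)**3 = 19547 + 2*(-804357) = 19547 - 1608714 = -1589167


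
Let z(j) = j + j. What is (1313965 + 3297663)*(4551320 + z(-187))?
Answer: 20987270000088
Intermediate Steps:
z(j) = 2*j
(1313965 + 3297663)*(4551320 + z(-187)) = (1313965 + 3297663)*(4551320 + 2*(-187)) = 4611628*(4551320 - 374) = 4611628*4550946 = 20987270000088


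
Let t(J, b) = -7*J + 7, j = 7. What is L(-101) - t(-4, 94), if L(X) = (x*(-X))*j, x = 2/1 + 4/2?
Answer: 2793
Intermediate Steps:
x = 4 (x = 2*1 + 4*(½) = 2 + 2 = 4)
L(X) = -28*X (L(X) = (4*(-X))*7 = -4*X*7 = -28*X)
t(J, b) = 7 - 7*J
L(-101) - t(-4, 94) = -28*(-101) - (7 - 7*(-4)) = 2828 - (7 + 28) = 2828 - 1*35 = 2828 - 35 = 2793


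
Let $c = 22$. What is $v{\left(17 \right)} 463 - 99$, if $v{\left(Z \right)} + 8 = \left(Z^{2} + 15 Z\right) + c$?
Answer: $258255$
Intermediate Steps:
$v{\left(Z \right)} = 14 + Z^{2} + 15 Z$ ($v{\left(Z \right)} = -8 + \left(\left(Z^{2} + 15 Z\right) + 22\right) = -8 + \left(22 + Z^{2} + 15 Z\right) = 14 + Z^{2} + 15 Z$)
$v{\left(17 \right)} 463 - 99 = \left(14 + 17^{2} + 15 \cdot 17\right) 463 - 99 = \left(14 + 289 + 255\right) 463 - 99 = 558 \cdot 463 - 99 = 258354 - 99 = 258255$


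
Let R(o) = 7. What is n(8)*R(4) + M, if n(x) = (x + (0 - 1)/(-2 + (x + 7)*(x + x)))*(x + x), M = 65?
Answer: 16329/17 ≈ 960.53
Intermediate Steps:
n(x) = 2*x*(x - 1/(-2 + 2*x*(7 + x))) (n(x) = (x - 1/(-2 + (7 + x)*(2*x)))*(2*x) = (x - 1/(-2 + 2*x*(7 + x)))*(2*x) = 2*x*(x - 1/(-2 + 2*x*(7 + x))))
n(8)*R(4) + M = (8*(-1 - 2*8 + 2*8**3 + 14*8**2)/(-1 + 8**2 + 7*8))*7 + 65 = (8*(-1 - 16 + 2*512 + 14*64)/(-1 + 64 + 56))*7 + 65 = (8*(-1 - 16 + 1024 + 896)/119)*7 + 65 = (8*(1/119)*1903)*7 + 65 = (15224/119)*7 + 65 = 15224/17 + 65 = 16329/17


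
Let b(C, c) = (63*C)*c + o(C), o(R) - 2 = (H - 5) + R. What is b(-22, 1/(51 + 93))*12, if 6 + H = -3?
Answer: -1047/2 ≈ -523.50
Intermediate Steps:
H = -9 (H = -6 - 3 = -9)
o(R) = -12 + R (o(R) = 2 + ((-9 - 5) + R) = 2 + (-14 + R) = -12 + R)
b(C, c) = -12 + C + 63*C*c (b(C, c) = (63*C)*c + (-12 + C) = 63*C*c + (-12 + C) = -12 + C + 63*C*c)
b(-22, 1/(51 + 93))*12 = (-12 - 22 + 63*(-22)/(51 + 93))*12 = (-12 - 22 + 63*(-22)/144)*12 = (-12 - 22 + 63*(-22)*(1/144))*12 = (-12 - 22 - 77/8)*12 = -349/8*12 = -1047/2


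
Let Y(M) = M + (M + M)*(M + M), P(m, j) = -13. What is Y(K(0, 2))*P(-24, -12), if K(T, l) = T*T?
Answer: 0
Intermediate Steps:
K(T, l) = T²
Y(M) = M + 4*M² (Y(M) = M + (2*M)*(2*M) = M + 4*M²)
Y(K(0, 2))*P(-24, -12) = (0²*(1 + 4*0²))*(-13) = (0*(1 + 4*0))*(-13) = (0*(1 + 0))*(-13) = (0*1)*(-13) = 0*(-13) = 0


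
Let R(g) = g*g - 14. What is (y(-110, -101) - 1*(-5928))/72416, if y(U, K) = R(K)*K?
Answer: -1022959/72416 ≈ -14.126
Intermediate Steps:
R(g) = -14 + g² (R(g) = g² - 14 = -14 + g²)
y(U, K) = K*(-14 + K²) (y(U, K) = (-14 + K²)*K = K*(-14 + K²))
(y(-110, -101) - 1*(-5928))/72416 = (-101*(-14 + (-101)²) - 1*(-5928))/72416 = (-101*(-14 + 10201) + 5928)*(1/72416) = (-101*10187 + 5928)*(1/72416) = (-1028887 + 5928)*(1/72416) = -1022959*1/72416 = -1022959/72416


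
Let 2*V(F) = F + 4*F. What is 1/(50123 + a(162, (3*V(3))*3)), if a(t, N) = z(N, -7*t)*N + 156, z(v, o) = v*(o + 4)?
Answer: -2/10196567 ≈ -1.9614e-7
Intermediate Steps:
z(v, o) = v*(4 + o)
V(F) = 5*F/2 (V(F) = (F + 4*F)/2 = (5*F)/2 = 5*F/2)
a(t, N) = 156 + N²*(4 - 7*t) (a(t, N) = (N*(4 - 7*t))*N + 156 = N²*(4 - 7*t) + 156 = 156 + N²*(4 - 7*t))
1/(50123 + a(162, (3*V(3))*3)) = 1/(50123 + (156 + ((3*((5/2)*3))*3)²*(4 - 7*162))) = 1/(50123 + (156 + ((3*(15/2))*3)²*(4 - 1134))) = 1/(50123 + (156 + ((45/2)*3)²*(-1130))) = 1/(50123 + (156 + (135/2)²*(-1130))) = 1/(50123 + (156 + (18225/4)*(-1130))) = 1/(50123 + (156 - 10297125/2)) = 1/(50123 - 10296813/2) = 1/(-10196567/2) = -2/10196567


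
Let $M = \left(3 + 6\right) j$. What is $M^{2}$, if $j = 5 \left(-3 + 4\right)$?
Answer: $2025$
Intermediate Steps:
$j = 5$ ($j = 5 \cdot 1 = 5$)
$M = 45$ ($M = \left(3 + 6\right) 5 = 9 \cdot 5 = 45$)
$M^{2} = 45^{2} = 2025$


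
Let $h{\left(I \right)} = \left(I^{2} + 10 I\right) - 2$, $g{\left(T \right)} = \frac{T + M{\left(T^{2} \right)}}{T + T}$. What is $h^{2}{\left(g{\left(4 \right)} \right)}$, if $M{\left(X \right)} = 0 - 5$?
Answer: $\frac{42849}{4096} \approx 10.461$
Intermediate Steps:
$M{\left(X \right)} = -5$ ($M{\left(X \right)} = 0 - 5 = -5$)
$g{\left(T \right)} = \frac{-5 + T}{2 T}$ ($g{\left(T \right)} = \frac{T - 5}{T + T} = \frac{-5 + T}{2 T}$)
$h{\left(I \right)} = -2 + I^{2} + 10 I$
$h^{2}{\left(g{\left(4 \right)} \right)} = \left(-2 + \left(\frac{-5 + 4}{2 \cdot 4}\right)^{2} + 10 \frac{-5 + 4}{2 \cdot 4}\right)^{2} = \left(-2 + \left(\frac{1}{2} \cdot \frac{1}{4} \left(-1\right)\right)^{2} + 10 \cdot \frac{1}{2} \cdot \frac{1}{4} \left(-1\right)\right)^{2} = \left(-2 + \left(- \frac{1}{8}\right)^{2} + 10 \left(- \frac{1}{8}\right)\right)^{2} = \left(-2 + \frac{1}{64} - \frac{5}{4}\right)^{2} = \left(- \frac{207}{64}\right)^{2} = \frac{42849}{4096}$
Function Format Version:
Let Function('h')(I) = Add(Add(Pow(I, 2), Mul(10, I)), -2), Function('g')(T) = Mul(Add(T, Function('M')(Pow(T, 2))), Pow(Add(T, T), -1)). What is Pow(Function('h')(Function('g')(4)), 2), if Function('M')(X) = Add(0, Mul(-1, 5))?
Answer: Rational(42849, 4096) ≈ 10.461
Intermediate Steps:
Function('M')(X) = -5 (Function('M')(X) = Add(0, -5) = -5)
Function('g')(T) = Mul(Rational(1, 2), Pow(T, -1), Add(-5, T)) (Function('g')(T) = Mul(Add(T, -5), Pow(Add(T, T), -1)) = Mul(Add(-5, T), Pow(Mul(2, T), -1)) = Mul(Add(-5, T), Mul(Rational(1, 2), Pow(T, -1))) = Mul(Rational(1, 2), Pow(T, -1), Add(-5, T)))
Function('h')(I) = Add(-2, Pow(I, 2), Mul(10, I))
Pow(Function('h')(Function('g')(4)), 2) = Pow(Add(-2, Pow(Mul(Rational(1, 2), Pow(4, -1), Add(-5, 4)), 2), Mul(10, Mul(Rational(1, 2), Pow(4, -1), Add(-5, 4)))), 2) = Pow(Add(-2, Pow(Mul(Rational(1, 2), Rational(1, 4), -1), 2), Mul(10, Mul(Rational(1, 2), Rational(1, 4), -1))), 2) = Pow(Add(-2, Pow(Rational(-1, 8), 2), Mul(10, Rational(-1, 8))), 2) = Pow(Add(-2, Rational(1, 64), Rational(-5, 4)), 2) = Pow(Rational(-207, 64), 2) = Rational(42849, 4096)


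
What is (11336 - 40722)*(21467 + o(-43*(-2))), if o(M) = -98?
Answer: -627949434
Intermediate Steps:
(11336 - 40722)*(21467 + o(-43*(-2))) = (11336 - 40722)*(21467 - 98) = -29386*21369 = -627949434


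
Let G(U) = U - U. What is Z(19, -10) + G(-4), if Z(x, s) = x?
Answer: 19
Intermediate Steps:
G(U) = 0
Z(19, -10) + G(-4) = 19 + 0 = 19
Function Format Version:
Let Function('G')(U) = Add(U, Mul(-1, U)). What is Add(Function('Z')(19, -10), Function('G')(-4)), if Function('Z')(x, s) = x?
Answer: 19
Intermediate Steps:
Function('G')(U) = 0
Add(Function('Z')(19, -10), Function('G')(-4)) = Add(19, 0) = 19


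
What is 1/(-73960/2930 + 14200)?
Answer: 293/4153204 ≈ 7.0548e-5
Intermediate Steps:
1/(-73960/2930 + 14200) = 1/(-73960*1/2930 + 14200) = 1/(-7396/293 + 14200) = 1/(4153204/293) = 293/4153204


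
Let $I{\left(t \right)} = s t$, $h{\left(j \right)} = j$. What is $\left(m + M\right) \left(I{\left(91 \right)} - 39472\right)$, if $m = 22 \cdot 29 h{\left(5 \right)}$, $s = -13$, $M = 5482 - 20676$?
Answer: $488022620$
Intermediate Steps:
$M = -15194$
$I{\left(t \right)} = - 13 t$
$m = 3190$ ($m = 22 \cdot 29 \cdot 5 = 638 \cdot 5 = 3190$)
$\left(m + M\right) \left(I{\left(91 \right)} - 39472\right) = \left(3190 - 15194\right) \left(\left(-13\right) 91 - 39472\right) = - 12004 \left(-1183 - 39472\right) = \left(-12004\right) \left(-40655\right) = 488022620$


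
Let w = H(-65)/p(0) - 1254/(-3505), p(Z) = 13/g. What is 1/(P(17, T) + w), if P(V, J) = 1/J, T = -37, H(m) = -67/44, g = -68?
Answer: 18544955/153844914 ≈ 0.12054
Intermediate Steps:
p(Z) = -13/68 (p(Z) = 13/(-68) = 13*(-1/68) = -13/68)
H(m) = -67/44 (H(m) = -67*1/44 = -67/44)
w = 4171517/501215 (w = -67/(44*(-13/68)) - 1254/(-3505) = -67/44*(-68/13) - 1254*(-1/3505) = 1139/143 + 1254/3505 = 4171517/501215 ≈ 8.3228)
1/(P(17, T) + w) = 1/(1/(-37) + 4171517/501215) = 1/(-1/37 + 4171517/501215) = 1/(153844914/18544955) = 18544955/153844914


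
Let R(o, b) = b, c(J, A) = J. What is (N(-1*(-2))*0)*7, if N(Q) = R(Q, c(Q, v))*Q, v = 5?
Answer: 0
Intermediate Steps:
N(Q) = Q² (N(Q) = Q*Q = Q²)
(N(-1*(-2))*0)*7 = ((-1*(-2))²*0)*7 = (2²*0)*7 = (4*0)*7 = 0*7 = 0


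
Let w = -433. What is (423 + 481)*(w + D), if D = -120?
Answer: -499912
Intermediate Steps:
(423 + 481)*(w + D) = (423 + 481)*(-433 - 120) = 904*(-553) = -499912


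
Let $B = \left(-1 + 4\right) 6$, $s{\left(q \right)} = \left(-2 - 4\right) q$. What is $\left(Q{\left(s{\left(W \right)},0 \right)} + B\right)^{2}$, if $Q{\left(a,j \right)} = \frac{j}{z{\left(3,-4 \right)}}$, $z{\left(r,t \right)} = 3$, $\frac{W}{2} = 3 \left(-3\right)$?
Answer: $324$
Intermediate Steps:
$W = -18$ ($W = 2 \cdot 3 \left(-3\right) = 2 \left(-9\right) = -18$)
$s{\left(q \right)} = - 6 q$
$Q{\left(a,j \right)} = \frac{j}{3}$
$B = 18$ ($B = 3 \cdot 6 = 18$)
$\left(Q{\left(s{\left(W \right)},0 \right)} + B\right)^{2} = \left(\frac{1}{3} \cdot 0 + 18\right)^{2} = \left(0 + 18\right)^{2} = 18^{2} = 324$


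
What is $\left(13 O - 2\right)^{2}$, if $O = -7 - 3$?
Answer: $17424$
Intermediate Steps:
$O = -10$
$\left(13 O - 2\right)^{2} = \left(13 \left(-10\right) - 2\right)^{2} = \left(-130 - 2\right)^{2} = \left(-132\right)^{2} = 17424$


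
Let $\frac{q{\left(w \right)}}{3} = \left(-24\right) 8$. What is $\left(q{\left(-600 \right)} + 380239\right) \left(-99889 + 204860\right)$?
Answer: $39853604773$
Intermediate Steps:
$q{\left(w \right)} = -576$ ($q{\left(w \right)} = 3 \left(\left(-24\right) 8\right) = 3 \left(-192\right) = -576$)
$\left(q{\left(-600 \right)} + 380239\right) \left(-99889 + 204860\right) = \left(-576 + 380239\right) \left(-99889 + 204860\right) = 379663 \cdot 104971 = 39853604773$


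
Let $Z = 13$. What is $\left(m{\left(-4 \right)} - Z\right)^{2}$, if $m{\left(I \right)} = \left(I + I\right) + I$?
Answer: $625$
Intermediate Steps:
$m{\left(I \right)} = 3 I$ ($m{\left(I \right)} = 2 I + I = 3 I$)
$\left(m{\left(-4 \right)} - Z\right)^{2} = \left(3 \left(-4\right) - 13\right)^{2} = \left(-12 - 13\right)^{2} = \left(-25\right)^{2} = 625$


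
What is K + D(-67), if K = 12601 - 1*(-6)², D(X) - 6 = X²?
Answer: 17060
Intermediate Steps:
D(X) = 6 + X²
K = 12565 (K = 12601 - 1*36 = 12601 - 36 = 12565)
K + D(-67) = 12565 + (6 + (-67)²) = 12565 + (6 + 4489) = 12565 + 4495 = 17060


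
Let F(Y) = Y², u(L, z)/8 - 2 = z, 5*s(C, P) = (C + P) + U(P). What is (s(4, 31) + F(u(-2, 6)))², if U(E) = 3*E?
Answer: 424689664/25 ≈ 1.6988e+7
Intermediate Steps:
s(C, P) = C/5 + 4*P/5 (s(C, P) = ((C + P) + 3*P)/5 = (C + 4*P)/5 = C/5 + 4*P/5)
u(L, z) = 16 + 8*z
(s(4, 31) + F(u(-2, 6)))² = (((⅕)*4 + (⅘)*31) + (16 + 8*6)²)² = ((⅘ + 124/5) + (16 + 48)²)² = (128/5 + 64²)² = (128/5 + 4096)² = (20608/5)² = 424689664/25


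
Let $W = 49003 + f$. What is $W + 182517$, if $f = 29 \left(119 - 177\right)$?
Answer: $229838$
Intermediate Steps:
$f = -1682$ ($f = 29 \left(-58\right) = -1682$)
$W = 47321$ ($W = 49003 - 1682 = 47321$)
$W + 182517 = 47321 + 182517 = 229838$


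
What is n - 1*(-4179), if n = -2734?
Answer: 1445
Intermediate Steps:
n - 1*(-4179) = -2734 - 1*(-4179) = -2734 + 4179 = 1445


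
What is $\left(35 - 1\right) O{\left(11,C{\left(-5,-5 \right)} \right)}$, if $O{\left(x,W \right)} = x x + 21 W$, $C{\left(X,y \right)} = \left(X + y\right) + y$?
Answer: $-6596$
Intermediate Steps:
$C{\left(X,y \right)} = X + 2 y$
$O{\left(x,W \right)} = x^{2} + 21 W$
$\left(35 - 1\right) O{\left(11,C{\left(-5,-5 \right)} \right)} = \left(35 - 1\right) \left(11^{2} + 21 \left(-5 + 2 \left(-5\right)\right)\right) = \left(35 - 1\right) \left(121 + 21 \left(-5 - 10\right)\right) = 34 \left(121 + 21 \left(-15\right)\right) = 34 \left(121 - 315\right) = 34 \left(-194\right) = -6596$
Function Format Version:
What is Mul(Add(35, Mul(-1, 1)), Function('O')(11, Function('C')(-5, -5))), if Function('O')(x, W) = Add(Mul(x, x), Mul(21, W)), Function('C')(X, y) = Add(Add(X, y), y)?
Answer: -6596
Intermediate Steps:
Function('C')(X, y) = Add(X, Mul(2, y))
Function('O')(x, W) = Add(Pow(x, 2), Mul(21, W))
Mul(Add(35, Mul(-1, 1)), Function('O')(11, Function('C')(-5, -5))) = Mul(Add(35, Mul(-1, 1)), Add(Pow(11, 2), Mul(21, Add(-5, Mul(2, -5))))) = Mul(Add(35, -1), Add(121, Mul(21, Add(-5, -10)))) = Mul(34, Add(121, Mul(21, -15))) = Mul(34, Add(121, -315)) = Mul(34, -194) = -6596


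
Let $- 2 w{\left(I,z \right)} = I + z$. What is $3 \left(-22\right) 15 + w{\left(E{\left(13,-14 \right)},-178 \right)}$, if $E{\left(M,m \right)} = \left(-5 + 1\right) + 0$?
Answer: $-899$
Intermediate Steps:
$E{\left(M,m \right)} = -4$ ($E{\left(M,m \right)} = -4 + 0 = -4$)
$w{\left(I,z \right)} = - \frac{I}{2} - \frac{z}{2}$ ($w{\left(I,z \right)} = - \frac{I + z}{2} = - \frac{I}{2} - \frac{z}{2}$)
$3 \left(-22\right) 15 + w{\left(E{\left(13,-14 \right)},-178 \right)} = 3 \left(-22\right) 15 - -91 = \left(-66\right) 15 + \left(2 + 89\right) = -990 + 91 = -899$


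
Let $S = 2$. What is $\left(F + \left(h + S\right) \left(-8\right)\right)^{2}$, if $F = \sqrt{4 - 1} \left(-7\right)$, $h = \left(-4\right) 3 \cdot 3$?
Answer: $74131 - 3808 \sqrt{3} \approx 67535.0$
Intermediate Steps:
$h = -36$ ($h = \left(-12\right) 3 = -36$)
$F = - 7 \sqrt{3}$ ($F = \sqrt{3} \left(-7\right) = - 7 \sqrt{3} \approx -12.124$)
$\left(F + \left(h + S\right) \left(-8\right)\right)^{2} = \left(- 7 \sqrt{3} + \left(-36 + 2\right) \left(-8\right)\right)^{2} = \left(- 7 \sqrt{3} - -272\right)^{2} = \left(- 7 \sqrt{3} + 272\right)^{2} = \left(272 - 7 \sqrt{3}\right)^{2}$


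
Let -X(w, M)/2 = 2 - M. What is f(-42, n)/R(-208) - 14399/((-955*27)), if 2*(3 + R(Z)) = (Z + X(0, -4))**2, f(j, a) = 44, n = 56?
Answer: 349547143/623919645 ≈ 0.56024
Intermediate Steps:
X(w, M) = -4 + 2*M (X(w, M) = -2*(2 - M) = -4 + 2*M)
R(Z) = -3 + (-12 + Z)**2/2 (R(Z) = -3 + (Z + (-4 + 2*(-4)))**2/2 = -3 + (Z + (-4 - 8))**2/2 = -3 + (Z - 12)**2/2 = -3 + (-12 + Z)**2/2)
f(-42, n)/R(-208) - 14399/((-955*27)) = 44/(-3 + (-12 - 208)**2/2) - 14399/((-955*27)) = 44/(-3 + (1/2)*(-220)**2) - 14399/(-25785) = 44/(-3 + (1/2)*48400) - 14399*(-1/25785) = 44/(-3 + 24200) + 14399/25785 = 44/24197 + 14399/25785 = 349547143/623919645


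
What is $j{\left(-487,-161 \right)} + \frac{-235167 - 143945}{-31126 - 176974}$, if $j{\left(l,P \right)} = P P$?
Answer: $\frac{1348634803}{52025} \approx 25923.0$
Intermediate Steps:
$j{\left(l,P \right)} = P^{2}$
$j{\left(-487,-161 \right)} + \frac{-235167 - 143945}{-31126 - 176974} = \left(-161\right)^{2} + \frac{-235167 - 143945}{-31126 - 176974} = 25921 - \frac{379112}{-208100} = 25921 - - \frac{94778}{52025} = 25921 + \frac{94778}{52025} = \frac{1348634803}{52025}$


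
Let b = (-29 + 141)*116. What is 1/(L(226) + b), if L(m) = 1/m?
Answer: 226/2936193 ≈ 7.6970e-5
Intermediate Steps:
b = 12992 (b = 112*116 = 12992)
1/(L(226) + b) = 1/(1/226 + 12992) = 1/(2936193/226) = 226/2936193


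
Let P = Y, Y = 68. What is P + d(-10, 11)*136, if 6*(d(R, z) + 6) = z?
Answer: -1496/3 ≈ -498.67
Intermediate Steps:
P = 68
d(R, z) = -6 + z/6
P + d(-10, 11)*136 = 68 + (-6 + (⅙)*11)*136 = 68 + (-6 + 11/6)*136 = 68 - 25/6*136 = 68 - 1700/3 = -1496/3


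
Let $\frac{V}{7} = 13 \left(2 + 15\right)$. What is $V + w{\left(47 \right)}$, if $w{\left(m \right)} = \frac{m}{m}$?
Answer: $1548$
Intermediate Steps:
$V = 1547$ ($V = 7 \cdot 13 \left(2 + 15\right) = 7 \cdot 13 \cdot 17 = 7 \cdot 221 = 1547$)
$w{\left(m \right)} = 1$
$V + w{\left(47 \right)} = 1547 + 1 = 1548$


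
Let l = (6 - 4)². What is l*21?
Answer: 84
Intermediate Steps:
l = 4 (l = 2² = 4)
l*21 = 4*21 = 84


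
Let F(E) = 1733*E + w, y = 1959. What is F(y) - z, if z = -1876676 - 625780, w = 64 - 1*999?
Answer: 5896468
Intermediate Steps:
w = -935 (w = 64 - 999 = -935)
F(E) = -935 + 1733*E (F(E) = 1733*E - 935 = -935 + 1733*E)
z = -2502456
F(y) - z = (-935 + 1733*1959) - 1*(-2502456) = (-935 + 3394947) + 2502456 = 3394012 + 2502456 = 5896468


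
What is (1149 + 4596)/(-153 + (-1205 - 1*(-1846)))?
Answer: 5745/488 ≈ 11.773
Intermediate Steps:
(1149 + 4596)/(-153 + (-1205 - 1*(-1846))) = 5745/(-153 + (-1205 + 1846)) = 5745/(-153 + 641) = 5745/488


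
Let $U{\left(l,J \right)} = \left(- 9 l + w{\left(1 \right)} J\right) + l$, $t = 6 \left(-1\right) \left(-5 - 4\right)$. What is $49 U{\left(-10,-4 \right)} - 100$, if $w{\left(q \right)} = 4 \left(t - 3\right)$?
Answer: $-36164$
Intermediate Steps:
$t = 54$ ($t = - 6 \left(-5 - 4\right) = \left(-6\right) \left(-9\right) = 54$)
$w{\left(q \right)} = 204$ ($w{\left(q \right)} = 4 \left(54 - 3\right) = 4 \cdot 51 = 204$)
$U{\left(l,J \right)} = - 8 l + 204 J$ ($U{\left(l,J \right)} = \left(- 9 l + 204 J\right) + l = - 8 l + 204 J$)
$49 U{\left(-10,-4 \right)} - 100 = 49 \left(\left(-8\right) \left(-10\right) + 204 \left(-4\right)\right) - 100 = 49 \left(80 - 816\right) - 100 = 49 \left(-736\right) - 100 = -36064 - 100 = -36164$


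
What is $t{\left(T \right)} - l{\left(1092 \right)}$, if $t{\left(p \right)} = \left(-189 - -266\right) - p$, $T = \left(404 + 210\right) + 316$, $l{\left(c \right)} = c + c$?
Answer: $-3037$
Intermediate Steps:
$l{\left(c \right)} = 2 c$
$T = 930$ ($T = 614 + 316 = 930$)
$t{\left(p \right)} = 77 - p$ ($t{\left(p \right)} = \left(-189 + 266\right) - p = 77 - p$)
$t{\left(T \right)} - l{\left(1092 \right)} = \left(77 - 930\right) - 2 \cdot 1092 = \left(77 - 930\right) - 2184 = -853 - 2184 = -3037$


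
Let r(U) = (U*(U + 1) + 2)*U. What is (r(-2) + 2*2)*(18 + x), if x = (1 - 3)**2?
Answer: -88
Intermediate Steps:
x = 4 (x = (-2)**2 = 4)
r(U) = U*(2 + U*(1 + U)) (r(U) = (U*(1 + U) + 2)*U = (2 + U*(1 + U))*U = U*(2 + U*(1 + U)))
(r(-2) + 2*2)*(18 + x) = (-2*(2 - 2 + (-2)**2) + 2*2)*(18 + 4) = (-2*(2 - 2 + 4) + 4)*22 = (-2*4 + 4)*22 = (-8 + 4)*22 = -4*22 = -88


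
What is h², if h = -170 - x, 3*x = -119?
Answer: 152881/9 ≈ 16987.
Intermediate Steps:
x = -119/3 (x = (⅓)*(-119) = -119/3 ≈ -39.667)
h = -391/3 (h = -170 - 1*(-119/3) = -170 + 119/3 = -391/3 ≈ -130.33)
h² = (-391/3)² = 152881/9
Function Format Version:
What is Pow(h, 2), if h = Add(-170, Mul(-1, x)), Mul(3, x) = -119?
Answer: Rational(152881, 9) ≈ 16987.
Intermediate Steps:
x = Rational(-119, 3) (x = Mul(Rational(1, 3), -119) = Rational(-119, 3) ≈ -39.667)
h = Rational(-391, 3) (h = Add(-170, Mul(-1, Rational(-119, 3))) = Add(-170, Rational(119, 3)) = Rational(-391, 3) ≈ -130.33)
Pow(h, 2) = Pow(Rational(-391, 3), 2) = Rational(152881, 9)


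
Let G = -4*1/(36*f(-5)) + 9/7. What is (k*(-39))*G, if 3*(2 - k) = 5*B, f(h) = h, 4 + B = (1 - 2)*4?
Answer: -246376/315 ≈ -782.15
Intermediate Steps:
B = -8 (B = -4 + (1 - 2)*4 = -4 - 1*4 = -4 - 4 = -8)
G = 412/315 (G = -4/((6*(-5))*6) + 9/7 = -4/((-30*6)) + 9*(1/7) = -4/(-180) + 9/7 = -4*(-1/180) + 9/7 = 1/45 + 9/7 = 412/315 ≈ 1.3079)
k = 46/3 (k = 2 - 5*(-8)/3 = 2 - 1/3*(-40) = 2 + 40/3 = 46/3 ≈ 15.333)
(k*(-39))*G = ((46/3)*(-39))*(412/315) = -598*412/315 = -246376/315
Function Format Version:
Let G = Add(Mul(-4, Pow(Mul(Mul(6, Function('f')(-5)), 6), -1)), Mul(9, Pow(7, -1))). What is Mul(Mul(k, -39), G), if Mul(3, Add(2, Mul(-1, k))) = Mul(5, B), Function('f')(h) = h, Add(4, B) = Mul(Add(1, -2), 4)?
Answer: Rational(-246376, 315) ≈ -782.15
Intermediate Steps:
B = -8 (B = Add(-4, Mul(Add(1, -2), 4)) = Add(-4, Mul(-1, 4)) = Add(-4, -4) = -8)
G = Rational(412, 315) (G = Add(Mul(-4, Pow(Mul(Mul(6, -5), 6), -1)), Mul(9, Pow(7, -1))) = Add(Mul(-4, Pow(Mul(-30, 6), -1)), Mul(9, Rational(1, 7))) = Add(Mul(-4, Pow(-180, -1)), Rational(9, 7)) = Add(Mul(-4, Rational(-1, 180)), Rational(9, 7)) = Add(Rational(1, 45), Rational(9, 7)) = Rational(412, 315) ≈ 1.3079)
k = Rational(46, 3) (k = Add(2, Mul(Rational(-1, 3), Mul(5, -8))) = Add(2, Mul(Rational(-1, 3), -40)) = Add(2, Rational(40, 3)) = Rational(46, 3) ≈ 15.333)
Mul(Mul(k, -39), G) = Mul(Mul(Rational(46, 3), -39), Rational(412, 315)) = Mul(-598, Rational(412, 315)) = Rational(-246376, 315)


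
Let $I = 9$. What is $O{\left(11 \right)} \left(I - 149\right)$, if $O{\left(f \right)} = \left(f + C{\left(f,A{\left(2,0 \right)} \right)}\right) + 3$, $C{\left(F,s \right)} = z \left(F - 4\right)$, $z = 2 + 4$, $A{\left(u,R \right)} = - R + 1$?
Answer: $-7840$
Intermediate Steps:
$A{\left(u,R \right)} = 1 - R$
$z = 6$
$C{\left(F,s \right)} = -24 + 6 F$ ($C{\left(F,s \right)} = 6 \left(F - 4\right) = 6 \left(-4 + F\right) = -24 + 6 F$)
$O{\left(f \right)} = -21 + 7 f$ ($O{\left(f \right)} = \left(f + \left(-24 + 6 f\right)\right) + 3 = \left(-24 + 7 f\right) + 3 = -21 + 7 f$)
$O{\left(11 \right)} \left(I - 149\right) = \left(-21 + 7 \cdot 11\right) \left(9 - 149\right) = \left(-21 + 77\right) \left(-140\right) = 56 \left(-140\right) = -7840$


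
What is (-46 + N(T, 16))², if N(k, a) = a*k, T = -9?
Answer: 36100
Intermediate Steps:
(-46 + N(T, 16))² = (-46 + 16*(-9))² = (-46 - 144)² = (-190)² = 36100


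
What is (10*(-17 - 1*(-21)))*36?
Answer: 1440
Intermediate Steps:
(10*(-17 - 1*(-21)))*36 = (10*(-17 + 21))*36 = (10*4)*36 = 40*36 = 1440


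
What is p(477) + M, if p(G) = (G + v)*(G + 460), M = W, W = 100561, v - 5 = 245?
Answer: 781760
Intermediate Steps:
v = 250 (v = 5 + 245 = 250)
M = 100561
p(G) = (250 + G)*(460 + G) (p(G) = (G + 250)*(G + 460) = (250 + G)*(460 + G))
p(477) + M = (115000 + 477² + 710*477) + 100561 = (115000 + 227529 + 338670) + 100561 = 681199 + 100561 = 781760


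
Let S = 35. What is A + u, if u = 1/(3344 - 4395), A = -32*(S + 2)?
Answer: -1244385/1051 ≈ -1184.0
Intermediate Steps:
A = -1184 (A = -32*(35 + 2) = -32*37 = -1184)
u = -1/1051 (u = 1/(-1051) = -1/1051 ≈ -0.00095147)
A + u = -1184 - 1/1051 = -1244385/1051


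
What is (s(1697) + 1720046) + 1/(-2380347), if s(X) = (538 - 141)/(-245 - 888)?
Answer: 4638848133646054/2696933151 ≈ 1.7200e+6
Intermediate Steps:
s(X) = -397/1133 (s(X) = 397/(-1133) = 397*(-1/1133) = -397/1133)
(s(1697) + 1720046) + 1/(-2380347) = (-397/1133 + 1720046) + 1/(-2380347) = 1948811721/1133 - 1/2380347 = 4638848133646054/2696933151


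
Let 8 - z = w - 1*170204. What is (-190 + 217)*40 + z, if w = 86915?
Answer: 84377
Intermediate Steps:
z = 83297 (z = 8 - (86915 - 1*170204) = 8 - (86915 - 170204) = 8 - 1*(-83289) = 8 + 83289 = 83297)
(-190 + 217)*40 + z = (-190 + 217)*40 + 83297 = 27*40 + 83297 = 1080 + 83297 = 84377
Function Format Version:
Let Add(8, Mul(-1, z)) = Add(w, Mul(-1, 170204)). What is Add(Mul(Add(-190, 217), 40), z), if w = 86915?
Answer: 84377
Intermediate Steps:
z = 83297 (z = Add(8, Mul(-1, Add(86915, Mul(-1, 170204)))) = Add(8, Mul(-1, Add(86915, -170204))) = Add(8, Mul(-1, -83289)) = Add(8, 83289) = 83297)
Add(Mul(Add(-190, 217), 40), z) = Add(Mul(Add(-190, 217), 40), 83297) = Add(Mul(27, 40), 83297) = Add(1080, 83297) = 84377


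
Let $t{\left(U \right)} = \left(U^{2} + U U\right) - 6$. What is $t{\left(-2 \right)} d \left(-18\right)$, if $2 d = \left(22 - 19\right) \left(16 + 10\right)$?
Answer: $-1404$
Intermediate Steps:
$t{\left(U \right)} = -6 + 2 U^{2}$ ($t{\left(U \right)} = \left(U^{2} + U^{2}\right) - 6 = 2 U^{2} - 6 = -6 + 2 U^{2}$)
$d = 39$ ($d = \frac{\left(22 - 19\right) \left(16 + 10\right)}{2} = \frac{3 \cdot 26}{2} = \frac{1}{2} \cdot 78 = 39$)
$t{\left(-2 \right)} d \left(-18\right) = \left(-6 + 2 \left(-2\right)^{2}\right) 39 \left(-18\right) = \left(-6 + 2 \cdot 4\right) 39 \left(-18\right) = \left(-6 + 8\right) 39 \left(-18\right) = 2 \cdot 39 \left(-18\right) = 78 \left(-18\right) = -1404$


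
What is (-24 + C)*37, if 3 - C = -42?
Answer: 777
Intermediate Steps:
C = 45 (C = 3 - 1*(-42) = 3 + 42 = 45)
(-24 + C)*37 = (-24 + 45)*37 = 21*37 = 777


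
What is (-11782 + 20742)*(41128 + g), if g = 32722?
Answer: 661696000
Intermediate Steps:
(-11782 + 20742)*(41128 + g) = (-11782 + 20742)*(41128 + 32722) = 8960*73850 = 661696000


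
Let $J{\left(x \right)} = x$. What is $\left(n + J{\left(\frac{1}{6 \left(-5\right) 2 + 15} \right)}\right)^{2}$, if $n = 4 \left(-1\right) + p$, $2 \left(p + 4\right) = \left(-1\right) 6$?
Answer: $\frac{246016}{2025} \approx 121.49$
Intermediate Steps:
$p = -7$ ($p = -4 + \frac{\left(-1\right) 6}{2} = -4 + \frac{1}{2} \left(-6\right) = -4 - 3 = -7$)
$n = -11$ ($n = 4 \left(-1\right) - 7 = -4 - 7 = -11$)
$\left(n + J{\left(\frac{1}{6 \left(-5\right) 2 + 15} \right)}\right)^{2} = \left(-11 + \frac{1}{6 \left(-5\right) 2 + 15}\right)^{2} = \left(-11 + \frac{1}{\left(-30\right) 2 + 15}\right)^{2} = \left(-11 + \frac{1}{-60 + 15}\right)^{2} = \left(-11 + \frac{1}{-45}\right)^{2} = \left(-11 - \frac{1}{45}\right)^{2} = \left(- \frac{496}{45}\right)^{2} = \frac{246016}{2025}$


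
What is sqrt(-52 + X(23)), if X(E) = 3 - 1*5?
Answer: 3*I*sqrt(6) ≈ 7.3485*I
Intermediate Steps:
X(E) = -2 (X(E) = 3 - 5 = -2)
sqrt(-52 + X(23)) = sqrt(-52 - 2) = sqrt(-54) = 3*I*sqrt(6)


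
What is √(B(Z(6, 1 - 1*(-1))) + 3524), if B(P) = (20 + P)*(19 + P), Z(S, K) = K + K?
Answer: 2*√1019 ≈ 63.844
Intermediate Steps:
Z(S, K) = 2*K
B(P) = (19 + P)*(20 + P)
√(B(Z(6, 1 - 1*(-1))) + 3524) = √((380 + (2*(1 - 1*(-1)))² + 39*(2*(1 - 1*(-1)))) + 3524) = √((380 + (2*(1 + 1))² + 39*(2*(1 + 1))) + 3524) = √((380 + (2*2)² + 39*(2*2)) + 3524) = √((380 + 4² + 39*4) + 3524) = √((380 + 16 + 156) + 3524) = √(552 + 3524) = √4076 = 2*√1019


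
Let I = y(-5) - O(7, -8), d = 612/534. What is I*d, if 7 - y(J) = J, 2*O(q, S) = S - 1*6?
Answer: 1938/89 ≈ 21.775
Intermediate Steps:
O(q, S) = -3 + S/2 (O(q, S) = (S - 1*6)/2 = (S - 6)/2 = (-6 + S)/2 = -3 + S/2)
y(J) = 7 - J
d = 102/89 (d = 612*(1/534) = 102/89 ≈ 1.1461)
I = 19 (I = (7 - 1*(-5)) - (-3 + (1/2)*(-8)) = (7 + 5) - (-3 - 4) = 12 - 1*(-7) = 12 + 7 = 19)
I*d = 19*(102/89) = 1938/89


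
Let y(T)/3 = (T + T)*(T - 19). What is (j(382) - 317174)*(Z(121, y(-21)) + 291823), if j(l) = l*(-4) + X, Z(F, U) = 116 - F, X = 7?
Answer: -93000937510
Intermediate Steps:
y(T) = 6*T*(-19 + T) (y(T) = 3*((T + T)*(T - 19)) = 3*((2*T)*(-19 + T)) = 3*(2*T*(-19 + T)) = 6*T*(-19 + T))
j(l) = 7 - 4*l (j(l) = l*(-4) + 7 = -4*l + 7 = 7 - 4*l)
(j(382) - 317174)*(Z(121, y(-21)) + 291823) = ((7 - 4*382) - 317174)*((116 - 1*121) + 291823) = ((7 - 1528) - 317174)*((116 - 121) + 291823) = (-1521 - 317174)*(-5 + 291823) = -318695*291818 = -93000937510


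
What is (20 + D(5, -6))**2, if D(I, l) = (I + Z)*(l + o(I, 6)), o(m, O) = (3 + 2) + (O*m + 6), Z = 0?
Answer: 38025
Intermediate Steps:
o(m, O) = 11 + O*m (o(m, O) = 5 + (6 + O*m) = 11 + O*m)
D(I, l) = I*(11 + l + 6*I) (D(I, l) = (I + 0)*(l + (11 + 6*I)) = I*(11 + l + 6*I))
(20 + D(5, -6))**2 = (20 + 5*(11 - 6 + 6*5))**2 = (20 + 5*(11 - 6 + 30))**2 = (20 + 5*35)**2 = (20 + 175)**2 = 195**2 = 38025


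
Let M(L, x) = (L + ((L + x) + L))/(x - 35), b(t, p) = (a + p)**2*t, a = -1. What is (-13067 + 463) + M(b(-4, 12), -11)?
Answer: -578321/46 ≈ -12572.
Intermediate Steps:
b(t, p) = t*(-1 + p)**2 (b(t, p) = (-1 + p)**2*t = t*(-1 + p)**2)
M(L, x) = (x + 3*L)/(-35 + x) (M(L, x) = (L + (x + 2*L))/(-35 + x) = (x + 3*L)/(-35 + x))
(-13067 + 463) + M(b(-4, 12), -11) = (-13067 + 463) + (-11 + 3*(-4*(-1 + 12)**2))/(-35 - 11) = -12604 + (-11 + 3*(-4*11**2))/(-46) = -12604 - (-11 + 3*(-4*121))/46 = -12604 - (-11 + 3*(-484))/46 = -12604 - (-11 - 1452)/46 = -12604 - 1/46*(-1463) = -12604 + 1463/46 = -578321/46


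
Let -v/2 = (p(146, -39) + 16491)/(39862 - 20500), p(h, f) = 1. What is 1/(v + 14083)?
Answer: 1383/19474433 ≈ 7.1016e-5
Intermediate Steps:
v = -2356/1383 (v = -2*(1 + 16491)/(39862 - 20500) = -32984/19362 = -2*1178/1383 = -2356/1383 ≈ -1.7035)
1/(v + 14083) = 1/(-2356/1383 + 14083) = 1/(19474433/1383) = 1383/19474433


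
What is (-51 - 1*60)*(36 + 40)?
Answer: -8436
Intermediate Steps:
(-51 - 1*60)*(36 + 40) = (-51 - 60)*76 = -111*76 = -8436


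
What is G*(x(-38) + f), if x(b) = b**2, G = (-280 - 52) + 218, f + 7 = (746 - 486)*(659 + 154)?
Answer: -24261138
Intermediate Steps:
f = 211373 (f = -7 + (746 - 486)*(659 + 154) = -7 + 260*813 = -7 + 211380 = 211373)
G = -114 (G = -332 + 218 = -114)
G*(x(-38) + f) = -114*((-38)**2 + 211373) = -114*(1444 + 211373) = -114*212817 = -24261138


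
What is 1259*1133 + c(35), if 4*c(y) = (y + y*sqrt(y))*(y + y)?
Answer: 2854119/2 + 1225*sqrt(35)/2 ≈ 1.4307e+6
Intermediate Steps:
c(y) = y*(y + y**(3/2))/2 (c(y) = ((y + y*sqrt(y))*(y + y))/4 = ((y + y**(3/2))*(2*y))/4 = (2*y*(y + y**(3/2)))/4 = y*(y + y**(3/2))/2)
1259*1133 + c(35) = 1259*1133 + ((1/2)*35**2 + 35**(5/2)/2) = 1426447 + ((1/2)*1225 + (1225*sqrt(35))/2) = 1426447 + (1225/2 + 1225*sqrt(35)/2) = 2854119/2 + 1225*sqrt(35)/2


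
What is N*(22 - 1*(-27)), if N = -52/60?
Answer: -637/15 ≈ -42.467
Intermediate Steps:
N = -13/15 (N = -52*1/60 = -13/15 ≈ -0.86667)
N*(22 - 1*(-27)) = -13*(22 - 1*(-27))/15 = -13*(22 + 27)/15 = -13/15*49 = -637/15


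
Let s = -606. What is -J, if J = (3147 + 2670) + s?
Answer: -5211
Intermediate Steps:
J = 5211 (J = (3147 + 2670) - 606 = 5817 - 606 = 5211)
-J = -1*5211 = -5211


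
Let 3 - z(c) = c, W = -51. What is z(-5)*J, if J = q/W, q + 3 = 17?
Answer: -112/51 ≈ -2.1961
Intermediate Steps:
q = 14 (q = -3 + 17 = 14)
z(c) = 3 - c
J = -14/51 (J = 14/(-51) = 14*(-1/51) = -14/51 ≈ -0.27451)
z(-5)*J = (3 - 1*(-5))*(-14/51) = (3 + 5)*(-14/51) = 8*(-14/51) = -112/51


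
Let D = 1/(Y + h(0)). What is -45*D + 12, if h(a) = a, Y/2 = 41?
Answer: 939/82 ≈ 11.451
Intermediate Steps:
Y = 82 (Y = 2*41 = 82)
D = 1/82 (D = 1/(82 + 0) = 1/82 ≈ 0.012195)
-45*D + 12 = -45*1/82 + 12 = -45/82 + 12 = 939/82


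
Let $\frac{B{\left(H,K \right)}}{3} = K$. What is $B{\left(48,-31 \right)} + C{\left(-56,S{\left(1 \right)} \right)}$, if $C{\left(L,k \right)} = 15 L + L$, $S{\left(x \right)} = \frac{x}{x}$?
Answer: $-989$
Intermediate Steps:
$S{\left(x \right)} = 1$
$B{\left(H,K \right)} = 3 K$
$C{\left(L,k \right)} = 16 L$
$B{\left(48,-31 \right)} + C{\left(-56,S{\left(1 \right)} \right)} = 3 \left(-31\right) + 16 \left(-56\right) = -93 - 896 = -989$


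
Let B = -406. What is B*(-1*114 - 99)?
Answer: 86478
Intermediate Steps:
B*(-1*114 - 99) = -406*(-1*114 - 99) = -406*(-114 - 99) = -406*(-213) = 86478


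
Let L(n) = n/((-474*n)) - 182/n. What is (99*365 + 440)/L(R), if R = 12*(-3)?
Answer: 26004825/3593 ≈ 7237.6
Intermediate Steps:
R = -36
L(n) = -1/474 - 182/n (L(n) = n*(-1/(474*n)) - 182/n = -1/474 - 182/n)
(99*365 + 440)/L(R) = (99*365 + 440)/(((1/474)*(-86268 - 1*(-36))/(-36))) = (36135 + 440)/(((1/474)*(-1/36)*(-86268 + 36))) = 36575/(((1/474)*(-1/36)*(-86232))) = 36575/(3593/711) = 36575*(711/3593) = 26004825/3593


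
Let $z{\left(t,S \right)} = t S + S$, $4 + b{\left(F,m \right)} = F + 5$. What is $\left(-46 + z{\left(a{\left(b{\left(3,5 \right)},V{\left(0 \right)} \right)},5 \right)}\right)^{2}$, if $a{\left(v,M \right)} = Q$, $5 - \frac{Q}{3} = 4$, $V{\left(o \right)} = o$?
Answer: $676$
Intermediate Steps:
$b{\left(F,m \right)} = 1 + F$ ($b{\left(F,m \right)} = -4 + \left(F + 5\right) = -4 + \left(5 + F\right) = 1 + F$)
$Q = 3$ ($Q = 15 - 12 = 3$)
$a{\left(v,M \right)} = 3$
$z{\left(t,S \right)} = S + S t$ ($z{\left(t,S \right)} = S t + S = S + S t$)
$\left(-46 + z{\left(a{\left(b{\left(3,5 \right)},V{\left(0 \right)} \right)},5 \right)}\right)^{2} = \left(-46 + 5 \left(1 + 3\right)\right)^{2} = \left(-46 + 5 \cdot 4\right)^{2} = \left(-46 + 20\right)^{2} = \left(-26\right)^{2} = 676$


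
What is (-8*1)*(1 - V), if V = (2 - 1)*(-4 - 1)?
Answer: -48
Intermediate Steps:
V = -5 (V = 1*(-5) = -5)
(-8*1)*(1 - V) = (-8*1)*(1 - 1*(-5)) = -8*(1 + 5) = -8*6 = -48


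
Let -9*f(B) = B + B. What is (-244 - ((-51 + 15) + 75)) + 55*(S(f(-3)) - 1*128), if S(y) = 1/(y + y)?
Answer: -29127/4 ≈ -7281.8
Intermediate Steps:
f(B) = -2*B/9 (f(B) = -(B + B)/9 = -2*B/9)
S(y) = 1/(2*y)
(-244 - ((-51 + 15) + 75)) + 55*(S(f(-3)) - 1*128) = (-244 - ((-51 + 15) + 75)) + 55*(1/(2*((-2/9*(-3)))) - 1*128) = (-244 - (-36 + 75)) + 55*(1/(2*(⅔)) - 128) = (-244 - 1*39) + 55*((½)*(3/2) - 128) = (-244 - 39) + 55*(¾ - 128) = -283 + 55*(-509/4) = -283 - 27995/4 = -29127/4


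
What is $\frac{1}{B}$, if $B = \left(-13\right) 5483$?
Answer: $- \frac{1}{71279} \approx -1.4029 \cdot 10^{-5}$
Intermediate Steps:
$B = -71279$
$\frac{1}{B} = \frac{1}{-71279} = - \frac{1}{71279}$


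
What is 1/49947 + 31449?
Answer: 1570783204/49947 ≈ 31449.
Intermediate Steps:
1/49947 + 31449 = 1570783204/49947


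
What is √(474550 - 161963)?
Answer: √312587 ≈ 559.09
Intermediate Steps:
√(474550 - 161963) = √312587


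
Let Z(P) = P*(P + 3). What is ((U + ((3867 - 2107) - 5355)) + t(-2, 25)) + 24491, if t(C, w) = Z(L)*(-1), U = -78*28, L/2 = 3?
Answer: 18658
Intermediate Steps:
L = 6 (L = 2*3 = 6)
Z(P) = P*(3 + P)
U = -2184
t(C, w) = -54 (t(C, w) = (6*(3 + 6))*(-1) = (6*9)*(-1) = 54*(-1) = -54)
((U + ((3867 - 2107) - 5355)) + t(-2, 25)) + 24491 = ((-2184 + ((3867 - 2107) - 5355)) - 54) + 24491 = ((-2184 + (1760 - 5355)) - 54) + 24491 = ((-2184 - 3595) - 54) + 24491 = (-5779 - 54) + 24491 = -5833 + 24491 = 18658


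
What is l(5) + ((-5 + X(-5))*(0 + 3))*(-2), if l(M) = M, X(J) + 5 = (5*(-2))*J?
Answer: -235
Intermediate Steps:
X(J) = -5 - 10*J (X(J) = -5 + (5*(-2))*J = -5 - 10*J)
l(5) + ((-5 + X(-5))*(0 + 3))*(-2) = 5 + ((-5 + (-5 - 10*(-5)))*(0 + 3))*(-2) = 5 + ((-5 + (-5 + 50))*3)*(-2) = 5 + ((-5 + 45)*3)*(-2) = 5 + (40*3)*(-2) = 5 + 120*(-2) = 5 - 240 = -235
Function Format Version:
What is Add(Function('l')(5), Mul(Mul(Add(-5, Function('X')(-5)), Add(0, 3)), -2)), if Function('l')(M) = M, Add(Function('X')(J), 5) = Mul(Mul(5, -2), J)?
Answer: -235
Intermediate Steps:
Function('X')(J) = Add(-5, Mul(-10, J)) (Function('X')(J) = Add(-5, Mul(Mul(5, -2), J)) = Add(-5, Mul(-10, J)))
Add(Function('l')(5), Mul(Mul(Add(-5, Function('X')(-5)), Add(0, 3)), -2)) = Add(5, Mul(Mul(Add(-5, Add(-5, Mul(-10, -5))), Add(0, 3)), -2)) = Add(5, Mul(Mul(Add(-5, Add(-5, 50)), 3), -2)) = Add(5, Mul(Mul(Add(-5, 45), 3), -2)) = Add(5, Mul(Mul(40, 3), -2)) = Add(5, Mul(120, -2)) = Add(5, -240) = -235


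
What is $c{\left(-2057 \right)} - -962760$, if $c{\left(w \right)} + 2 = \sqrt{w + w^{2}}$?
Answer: $962758 + 22 \sqrt{8738} \approx 9.6481 \cdot 10^{5}$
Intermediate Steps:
$c{\left(w \right)} = -2 + \sqrt{w + w^{2}}$
$c{\left(-2057 \right)} - -962760 = \left(-2 + \sqrt{- 2057 \left(1 - 2057\right)}\right) - -962760 = \left(-2 + \sqrt{\left(-2057\right) \left(-2056\right)}\right) + 962760 = \left(-2 + \sqrt{4229192}\right) + 962760 = \left(-2 + 22 \sqrt{8738}\right) + 962760 = 962758 + 22 \sqrt{8738}$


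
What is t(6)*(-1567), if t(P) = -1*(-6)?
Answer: -9402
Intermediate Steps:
t(P) = 6
t(6)*(-1567) = 6*(-1567) = -9402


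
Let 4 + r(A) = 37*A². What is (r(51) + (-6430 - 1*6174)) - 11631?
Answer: 71998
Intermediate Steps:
r(A) = -4 + 37*A²
(r(51) + (-6430 - 1*6174)) - 11631 = ((-4 + 37*51²) + (-6430 - 1*6174)) - 11631 = ((-4 + 37*2601) + (-6430 - 6174)) - 11631 = ((-4 + 96237) - 12604) - 11631 = (96233 - 12604) - 11631 = 83629 - 11631 = 71998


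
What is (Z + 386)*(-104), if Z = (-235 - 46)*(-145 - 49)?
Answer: -5709600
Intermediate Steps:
Z = 54514 (Z = -281*(-194) = 54514)
(Z + 386)*(-104) = (54514 + 386)*(-104) = 54900*(-104) = -5709600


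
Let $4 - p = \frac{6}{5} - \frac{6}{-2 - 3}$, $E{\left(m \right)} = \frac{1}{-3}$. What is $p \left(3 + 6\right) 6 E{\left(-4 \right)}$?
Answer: $- \frac{144}{5} \approx -28.8$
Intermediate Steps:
$E{\left(m \right)} = - \frac{1}{3}$
$p = \frac{8}{5}$ ($p = 4 - \left(\frac{6}{5} - \frac{6}{-2 - 3}\right) = 4 - \left(6 \cdot \frac{1}{5} - \frac{6}{-5}\right) = 4 - \left(\frac{6}{5} - - \frac{6}{5}\right) = 4 - \left(\frac{6}{5} + \frac{6}{5}\right) = 4 - \frac{12}{5} = \frac{8}{5} \approx 1.6$)
$p \left(3 + 6\right) 6 E{\left(-4 \right)} = \frac{8 \left(3 + 6\right) 6}{5} \left(- \frac{1}{3}\right) = \frac{8 \cdot 9 \cdot 6}{5} \left(- \frac{1}{3}\right) = \frac{8}{5} \cdot 54 \left(- \frac{1}{3}\right) = \frac{432}{5} \left(- \frac{1}{3}\right) = - \frac{144}{5}$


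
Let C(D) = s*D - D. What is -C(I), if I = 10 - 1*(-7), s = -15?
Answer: 272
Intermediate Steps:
I = 17 (I = 10 + 7 = 17)
C(D) = -16*D (C(D) = -15*D - D = -16*D)
-C(I) = -(-16)*17 = -1*(-272) = 272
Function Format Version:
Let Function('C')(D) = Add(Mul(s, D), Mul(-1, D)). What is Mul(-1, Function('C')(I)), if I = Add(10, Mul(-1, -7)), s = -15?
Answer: 272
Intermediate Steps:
I = 17 (I = Add(10, 7) = 17)
Function('C')(D) = Mul(-16, D) (Function('C')(D) = Add(Mul(-15, D), Mul(-1, D)) = Mul(-16, D))
Mul(-1, Function('C')(I)) = Mul(-1, Mul(-16, 17)) = Mul(-1, -272) = 272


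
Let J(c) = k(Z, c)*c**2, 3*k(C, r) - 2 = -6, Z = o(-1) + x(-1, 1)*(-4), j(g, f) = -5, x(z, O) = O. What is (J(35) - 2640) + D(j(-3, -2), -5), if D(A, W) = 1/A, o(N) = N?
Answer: -64103/15 ≈ -4273.5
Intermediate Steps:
Z = -5 (Z = -1 + 1*(-4) = -1 - 4 = -5)
k(C, r) = -4/3 (k(C, r) = 2/3 + (1/3)*(-6) = 2/3 - 2 = -4/3)
J(c) = -4*c**2/3
(J(35) - 2640) + D(j(-3, -2), -5) = (-4/3*35**2 - 2640) + 1/(-5) = (-4/3*1225 - 2640) - 1/5 = (-4900/3 - 2640) - 1/5 = -12820/3 - 1/5 = -64103/15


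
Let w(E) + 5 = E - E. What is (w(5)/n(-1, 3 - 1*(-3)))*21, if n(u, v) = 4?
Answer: -105/4 ≈ -26.250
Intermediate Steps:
w(E) = -5 (w(E) = -5 + (E - E) = -5 + 0 = -5)
(w(5)/n(-1, 3 - 1*(-3)))*21 = (-5/4)*21 = ((1/4)*(-5))*21 = -5/4*21 = -105/4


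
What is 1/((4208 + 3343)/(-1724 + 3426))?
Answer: 1702/7551 ≈ 0.22540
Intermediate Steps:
1/((4208 + 3343)/(-1724 + 3426)) = 1/(7551/1702) = 1702/7551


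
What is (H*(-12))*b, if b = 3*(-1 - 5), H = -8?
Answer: -1728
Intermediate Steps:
b = -18 (b = 3*(-6) = -18)
(H*(-12))*b = -8*(-12)*(-18) = 96*(-18) = -1728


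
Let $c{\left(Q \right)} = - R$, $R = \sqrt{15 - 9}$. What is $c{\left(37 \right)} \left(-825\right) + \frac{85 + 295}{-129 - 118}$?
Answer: $- \frac{20}{13} + 825 \sqrt{6} \approx 2019.3$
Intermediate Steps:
$R = \sqrt{6} \approx 2.4495$
$c{\left(Q \right)} = - \sqrt{6}$
$c{\left(37 \right)} \left(-825\right) + \frac{85 + 295}{-129 - 118} = - \sqrt{6} \left(-825\right) + \frac{85 + 295}{-129 - 118} = 825 \sqrt{6} + \frac{380}{-247} = 825 \sqrt{6} + 380 \left(- \frac{1}{247}\right) = 825 \sqrt{6} - \frac{20}{13} = - \frac{20}{13} + 825 \sqrt{6}$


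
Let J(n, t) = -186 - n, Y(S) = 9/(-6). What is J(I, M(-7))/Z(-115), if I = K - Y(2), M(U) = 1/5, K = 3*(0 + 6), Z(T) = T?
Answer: 411/230 ≈ 1.7870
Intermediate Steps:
Y(S) = -3/2 (Y(S) = 9*(-⅙) = -3/2)
K = 18 (K = 3*6 = 18)
M(U) = ⅕
I = 39/2 (I = 18 - 1*(-3/2) = 18 + 3/2 = 39/2 ≈ 19.500)
J(I, M(-7))/Z(-115) = (-186 - 1*39/2)/(-115) = (-186 - 39/2)*(-1/115) = -411/2*(-1/115) = 411/230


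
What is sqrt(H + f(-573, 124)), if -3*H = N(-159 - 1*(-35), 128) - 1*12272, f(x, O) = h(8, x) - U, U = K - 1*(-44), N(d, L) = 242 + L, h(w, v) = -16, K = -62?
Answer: 2*sqrt(8931)/3 ≈ 63.003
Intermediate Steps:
U = -18 (U = -62 - 1*(-44) = -62 + 44 = -18)
f(x, O) = 2 (f(x, O) = -16 - 1*(-18) = -16 + 18 = 2)
H = 11902/3 (H = -((242 + 128) - 1*12272)/3 = -(370 - 12272)/3 = -1/3*(-11902) = 11902/3 ≈ 3967.3)
sqrt(H + f(-573, 124)) = sqrt(11902/3 + 2) = sqrt(11908/3) = 2*sqrt(8931)/3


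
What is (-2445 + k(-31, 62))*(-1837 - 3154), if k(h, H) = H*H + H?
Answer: -7291851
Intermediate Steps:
k(h, H) = H + H**2 (k(h, H) = H**2 + H = H + H**2)
(-2445 + k(-31, 62))*(-1837 - 3154) = (-2445 + 62*(1 + 62))*(-1837 - 3154) = (-2445 + 62*63)*(-4991) = (-2445 + 3906)*(-4991) = 1461*(-4991) = -7291851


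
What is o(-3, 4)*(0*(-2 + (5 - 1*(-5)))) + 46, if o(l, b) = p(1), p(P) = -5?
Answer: 46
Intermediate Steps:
o(l, b) = -5
o(-3, 4)*(0*(-2 + (5 - 1*(-5)))) + 46 = -0*(-2 + (5 - 1*(-5))) + 46 = -0*(-2 + (5 + 5)) + 46 = -0*(-2 + 10) + 46 = -0*8 + 46 = -5*0 + 46 = 0 + 46 = 46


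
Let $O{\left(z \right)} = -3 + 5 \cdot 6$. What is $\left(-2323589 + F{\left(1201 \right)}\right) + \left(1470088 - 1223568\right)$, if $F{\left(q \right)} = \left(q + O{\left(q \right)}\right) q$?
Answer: $-602241$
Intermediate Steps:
$O{\left(z \right)} = 27$ ($O{\left(z \right)} = -3 + 30 = 27$)
$F{\left(q \right)} = q \left(27 + q\right)$ ($F{\left(q \right)} = \left(q + 27\right) q = \left(27 + q\right) q = q \left(27 + q\right)$)
$\left(-2323589 + F{\left(1201 \right)}\right) + \left(1470088 - 1223568\right) = \left(-2323589 + 1201 \left(27 + 1201\right)\right) + \left(1470088 - 1223568\right) = \left(-2323589 + 1201 \cdot 1228\right) + \left(1470088 - 1223568\right) = \left(-2323589 + 1474828\right) + 246520 = -848761 + 246520 = -602241$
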